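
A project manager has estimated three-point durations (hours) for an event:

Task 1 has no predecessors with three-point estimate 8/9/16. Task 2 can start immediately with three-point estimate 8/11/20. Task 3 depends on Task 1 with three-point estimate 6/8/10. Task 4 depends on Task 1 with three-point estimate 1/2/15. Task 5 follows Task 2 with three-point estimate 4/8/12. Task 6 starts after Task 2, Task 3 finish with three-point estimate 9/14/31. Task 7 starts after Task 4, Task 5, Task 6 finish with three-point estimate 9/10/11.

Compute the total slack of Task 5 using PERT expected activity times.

14 hours

te_Task 1 = (8 + 4·9 + 16)/6 = 60/6 = 10
te_Task 2 = (8 + 4·11 + 20)/6 = 72/6 = 12
te_Task 3 = (6 + 4·8 + 10)/6 = 48/6 = 8
te_Task 4 = (1 + 4·2 + 15)/6 = 24/6 = 4
te_Task 5 = (4 + 4·8 + 12)/6 = 48/6 = 8
te_Task 6 = (9 + 4·14 + 31)/6 = 96/6 = 16
te_Task 7 = (9 + 4·10 + 11)/6 = 60/6 = 10

Forward pass:
ES_Task 1 = 0; EF_Task 1 = 10
ES_Task 2 = 0; EF_Task 2 = 12
ES_Task 3 = 10; EF_Task 3 = 10+8 = 18
ES_Task 4 = 10; EF_Task 4 = 10+4 = 14
ES_Task 5 = 12; EF_Task 5 = 12+8 = 20
ES_Task 6 = max(EF_Task 2=12, EF_Task 3=18) = 18; EF_Task 6 = 18+16 = 34
ES_Task 7 = max(EF_Task 4=14, EF_Task 5=20, EF_Task 6=34) = 34; EF_Task 7 = 34+10 = 44
Expected project duration μ = 44 hours. Critical path: Task 1 → Task 3 → Task 6 → Task 7.

Backward pass:
LF_Task 7 = 44; LS_Task 7 = 44−10 = 34
LF_Task 6 = LS_Task 7 = 34; LS_Task 6 = 34−16 = 18
LF_Task 5 = LS_Task 7 = 34; LS_Task 5 = 34−8 = 26
LF_Task 4 = LS_Task 7 = 34; LS_Task 4 = 34−4 = 30
LF_Task 3 = LS_Task 6 = 18; LS_Task 3 = 18−8 = 10
LF_Task 2 = min(LS_Task 5=26, LS_Task 6=18) = 18; LS_Task 2 = 18−12 = 6
LF_Task 1 = min(LS_Task 3=10, LS_Task 4=30) = 10; LS_Task 1 = 10−10 = 0
Slack_Task 5 = LS_Task 5 − ES_Task 5 = 26 − 12 = 14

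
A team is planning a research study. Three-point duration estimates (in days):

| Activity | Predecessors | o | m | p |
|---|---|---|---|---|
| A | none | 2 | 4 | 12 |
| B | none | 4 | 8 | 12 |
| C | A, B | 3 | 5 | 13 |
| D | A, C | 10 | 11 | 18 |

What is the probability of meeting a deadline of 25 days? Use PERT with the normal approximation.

0.346

te_A = (2 + 4·4 + 12)/6 = 30/6 = 5; σ²_A = ((12−2)/6)² = 2.778
te_B = (4 + 4·8 + 12)/6 = 48/6 = 8; σ²_B = ((12−4)/6)² = 1.778
te_C = (3 + 4·5 + 13)/6 = 36/6 = 6; σ²_C = ((13−3)/6)² = 2.778
te_D = (10 + 4·11 + 18)/6 = 72/6 = 12; σ²_D = ((18−10)/6)² = 1.778

Forward pass:
ES_A = 0; EF_A = 5
ES_B = 0; EF_B = 8
ES_C = max(EF_A=5, EF_B=8) = 8; EF_C = 8+6 = 14
ES_D = max(EF_A=5, EF_C=14) = 14; EF_D = 14+12 = 26
Expected project duration μ = 26 days. Critical path: B → C → D.

Variance along critical path = 1.778 + 2.778 + 1.778 = 6.333; σ = √6.333 = 2.517 days.
Z = (25 − 26) / 2.517 = -0.397
P(T ≤ 25) = Φ(-0.397) ≈ 0.346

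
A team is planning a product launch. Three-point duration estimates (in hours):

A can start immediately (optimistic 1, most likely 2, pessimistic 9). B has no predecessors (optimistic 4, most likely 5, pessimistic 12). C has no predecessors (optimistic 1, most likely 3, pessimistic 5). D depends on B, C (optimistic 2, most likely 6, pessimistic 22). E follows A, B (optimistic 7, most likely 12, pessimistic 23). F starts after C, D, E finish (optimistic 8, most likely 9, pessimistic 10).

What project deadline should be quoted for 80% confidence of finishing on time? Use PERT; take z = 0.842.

te_A = (1 + 4·2 + 9)/6 = 18/6 = 3; σ²_A = ((9−1)/6)² = 1.778
te_B = (4 + 4·5 + 12)/6 = 36/6 = 6; σ²_B = ((12−4)/6)² = 1.778
te_C = (1 + 4·3 + 5)/6 = 18/6 = 3; σ²_C = ((5−1)/6)² = 0.444
te_D = (2 + 4·6 + 22)/6 = 48/6 = 8; σ²_D = ((22−2)/6)² = 11.111
te_E = (7 + 4·12 + 23)/6 = 78/6 = 13; σ²_E = ((23−7)/6)² = 7.111
te_F = (8 + 4·9 + 10)/6 = 54/6 = 9; σ²_F = ((10−8)/6)² = 0.111

Forward pass:
ES_A = 0; EF_A = 3
ES_B = 0; EF_B = 6
ES_C = 0; EF_C = 3
ES_D = max(EF_B=6, EF_C=3) = 6; EF_D = 6+8 = 14
ES_E = max(EF_A=3, EF_B=6) = 6; EF_E = 6+13 = 19
ES_F = max(EF_C=3, EF_D=14, EF_E=19) = 19; EF_F = 19+9 = 28
Expected project duration μ = 28 hours. Critical path: B → E → F.

Variance along critical path = 1.778 + 7.111 + 0.111 = 9.000; σ = 3.000 hours.
D = μ + z·σ = 28 + 0.842·3.000 = 30.5 hours

30.5 hours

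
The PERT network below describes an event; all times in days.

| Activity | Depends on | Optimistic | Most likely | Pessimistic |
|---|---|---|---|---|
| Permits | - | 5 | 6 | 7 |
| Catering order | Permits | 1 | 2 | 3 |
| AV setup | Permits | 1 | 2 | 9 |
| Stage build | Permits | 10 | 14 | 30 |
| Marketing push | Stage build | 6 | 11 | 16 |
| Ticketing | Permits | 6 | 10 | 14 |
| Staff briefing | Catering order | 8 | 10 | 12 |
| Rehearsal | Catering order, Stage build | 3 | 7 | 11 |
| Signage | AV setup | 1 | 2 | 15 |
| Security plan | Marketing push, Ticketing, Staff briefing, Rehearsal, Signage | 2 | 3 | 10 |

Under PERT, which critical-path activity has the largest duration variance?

te_Permits = (5 + 4·6 + 7)/6 = 36/6 = 6; σ²_Permits = ((7−5)/6)² = 0.111
te_Catering order = (1 + 4·2 + 3)/6 = 12/6 = 2; σ²_Catering order = ((3−1)/6)² = 0.111
te_AV setup = (1 + 4·2 + 9)/6 = 18/6 = 3; σ²_AV setup = ((9−1)/6)² = 1.778
te_Stage build = (10 + 4·14 + 30)/6 = 96/6 = 16; σ²_Stage build = ((30−10)/6)² = 11.111
te_Marketing push = (6 + 4·11 + 16)/6 = 66/6 = 11; σ²_Marketing push = ((16−6)/6)² = 2.778
te_Ticketing = (6 + 4·10 + 14)/6 = 60/6 = 10; σ²_Ticketing = ((14−6)/6)² = 1.778
te_Staff briefing = (8 + 4·10 + 12)/6 = 60/6 = 10; σ²_Staff briefing = ((12−8)/6)² = 0.444
te_Rehearsal = (3 + 4·7 + 11)/6 = 42/6 = 7; σ²_Rehearsal = ((11−3)/6)² = 1.778
te_Signage = (1 + 4·2 + 15)/6 = 24/6 = 4; σ²_Signage = ((15−1)/6)² = 5.444
te_Security plan = (2 + 4·3 + 10)/6 = 24/6 = 4; σ²_Security plan = ((10−2)/6)² = 1.778

Forward pass:
ES_Permits = 0; EF_Permits = 6
ES_Catering order = 6; EF_Catering order = 6+2 = 8
ES_AV setup = 6; EF_AV setup = 6+3 = 9
ES_Stage build = 6; EF_Stage build = 6+16 = 22
ES_Marketing push = 22; EF_Marketing push = 22+11 = 33
ES_Ticketing = 6; EF_Ticketing = 6+10 = 16
ES_Staff briefing = 8; EF_Staff briefing = 8+10 = 18
ES_Rehearsal = max(EF_Catering order=8, EF_Stage build=22) = 22; EF_Rehearsal = 22+7 = 29
ES_Signage = 9; EF_Signage = 9+4 = 13
ES_Security plan = max(EF_Marketing push=33, EF_Ticketing=16, EF_Staff briefing=18, EF_Rehearsal=29, EF_Signage=13) = 33; EF_Security plan = 33+4 = 37
Expected project duration μ = 37 days. Critical path: Permits → Stage build → Marketing push → Security plan.

Variances on critical path: σ²_Permits=0.111, σ²_Stage build=11.111, σ²_Marketing push=2.778, σ²_Security plan=1.778.
Largest is σ²_Stage build = 11.111.

Stage build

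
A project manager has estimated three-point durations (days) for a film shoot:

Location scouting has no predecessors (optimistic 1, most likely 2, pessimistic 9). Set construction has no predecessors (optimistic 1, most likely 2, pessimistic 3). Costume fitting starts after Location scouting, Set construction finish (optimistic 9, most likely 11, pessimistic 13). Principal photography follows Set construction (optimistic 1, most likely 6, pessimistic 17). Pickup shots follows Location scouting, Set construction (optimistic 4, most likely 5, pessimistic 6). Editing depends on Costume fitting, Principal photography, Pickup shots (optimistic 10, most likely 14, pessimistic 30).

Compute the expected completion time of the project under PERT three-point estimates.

te_Location scouting = (1 + 4·2 + 9)/6 = 18/6 = 3
te_Set construction = (1 + 4·2 + 3)/6 = 12/6 = 2
te_Costume fitting = (9 + 4·11 + 13)/6 = 66/6 = 11
te_Principal photography = (1 + 4·6 + 17)/6 = 42/6 = 7
te_Pickup shots = (4 + 4·5 + 6)/6 = 30/6 = 5
te_Editing = (10 + 4·14 + 30)/6 = 96/6 = 16

Forward pass:
ES_Location scouting = 0; EF_Location scouting = 3
ES_Set construction = 0; EF_Set construction = 2
ES_Costume fitting = max(EF_Location scouting=3, EF_Set construction=2) = 3; EF_Costume fitting = 3+11 = 14
ES_Principal photography = 2; EF_Principal photography = 2+7 = 9
ES_Pickup shots = max(EF_Location scouting=3, EF_Set construction=2) = 3; EF_Pickup shots = 3+5 = 8
ES_Editing = max(EF_Costume fitting=14, EF_Principal photography=9, EF_Pickup shots=8) = 14; EF_Editing = 14+16 = 30
Expected project duration μ = 30 days. Critical path: Location scouting → Costume fitting → Editing.

30 days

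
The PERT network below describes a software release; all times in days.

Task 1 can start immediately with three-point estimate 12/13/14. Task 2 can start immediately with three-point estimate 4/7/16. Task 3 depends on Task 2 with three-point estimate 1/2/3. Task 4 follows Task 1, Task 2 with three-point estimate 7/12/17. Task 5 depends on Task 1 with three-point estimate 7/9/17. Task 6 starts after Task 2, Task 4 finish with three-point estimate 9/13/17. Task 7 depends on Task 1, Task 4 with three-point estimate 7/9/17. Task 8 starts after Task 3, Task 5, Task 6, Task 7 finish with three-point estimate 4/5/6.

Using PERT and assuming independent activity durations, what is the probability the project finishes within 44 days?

0.676

te_Task 1 = (12 + 4·13 + 14)/6 = 78/6 = 13; σ²_Task 1 = ((14−12)/6)² = 0.111
te_Task 2 = (4 + 4·7 + 16)/6 = 48/6 = 8; σ²_Task 2 = ((16−4)/6)² = 4.000
te_Task 3 = (1 + 4·2 + 3)/6 = 12/6 = 2; σ²_Task 3 = ((3−1)/6)² = 0.111
te_Task 4 = (7 + 4·12 + 17)/6 = 72/6 = 12; σ²_Task 4 = ((17−7)/6)² = 2.778
te_Task 5 = (7 + 4·9 + 17)/6 = 60/6 = 10; σ²_Task 5 = ((17−7)/6)² = 2.778
te_Task 6 = (9 + 4·13 + 17)/6 = 78/6 = 13; σ²_Task 6 = ((17−9)/6)² = 1.778
te_Task 7 = (7 + 4·9 + 17)/6 = 60/6 = 10; σ²_Task 7 = ((17−7)/6)² = 2.778
te_Task 8 = (4 + 4·5 + 6)/6 = 30/6 = 5; σ²_Task 8 = ((6−4)/6)² = 0.111

Forward pass:
ES_Task 1 = 0; EF_Task 1 = 13
ES_Task 2 = 0; EF_Task 2 = 8
ES_Task 3 = 8; EF_Task 3 = 8+2 = 10
ES_Task 4 = max(EF_Task 1=13, EF_Task 2=8) = 13; EF_Task 4 = 13+12 = 25
ES_Task 5 = 13; EF_Task 5 = 13+10 = 23
ES_Task 6 = max(EF_Task 2=8, EF_Task 4=25) = 25; EF_Task 6 = 25+13 = 38
ES_Task 7 = max(EF_Task 1=13, EF_Task 4=25) = 25; EF_Task 7 = 25+10 = 35
ES_Task 8 = max(EF_Task 3=10, EF_Task 5=23, EF_Task 6=38, EF_Task 7=35) = 38; EF_Task 8 = 38+5 = 43
Expected project duration μ = 43 days. Critical path: Task 1 → Task 4 → Task 6 → Task 8.

Variance along critical path = 0.111 + 2.778 + 1.778 + 0.111 = 4.778; σ = √4.778 = 2.186 days.
Z = (44 − 43) / 2.186 = 0.457
P(T ≤ 44) = Φ(0.457) ≈ 0.676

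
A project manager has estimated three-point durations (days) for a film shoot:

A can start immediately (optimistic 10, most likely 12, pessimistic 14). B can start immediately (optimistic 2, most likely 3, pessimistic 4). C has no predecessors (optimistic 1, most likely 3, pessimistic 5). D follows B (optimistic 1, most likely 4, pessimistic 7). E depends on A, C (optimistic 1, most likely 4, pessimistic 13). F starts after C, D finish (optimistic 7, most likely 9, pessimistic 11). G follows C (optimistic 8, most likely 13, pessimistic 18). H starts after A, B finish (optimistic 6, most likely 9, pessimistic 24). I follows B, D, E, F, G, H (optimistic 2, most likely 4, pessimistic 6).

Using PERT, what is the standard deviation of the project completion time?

3.14 days

te_A = (10 + 4·12 + 14)/6 = 72/6 = 12; σ²_A = ((14−10)/6)² = 0.444
te_B = (2 + 4·3 + 4)/6 = 18/6 = 3; σ²_B = ((4−2)/6)² = 0.111
te_C = (1 + 4·3 + 5)/6 = 18/6 = 3; σ²_C = ((5−1)/6)² = 0.444
te_D = (1 + 4·4 + 7)/6 = 24/6 = 4; σ²_D = ((7−1)/6)² = 1.000
te_E = (1 + 4·4 + 13)/6 = 30/6 = 5; σ²_E = ((13−1)/6)² = 4.000
te_F = (7 + 4·9 + 11)/6 = 54/6 = 9; σ²_F = ((11−7)/6)² = 0.444
te_G = (8 + 4·13 + 18)/6 = 78/6 = 13; σ²_G = ((18−8)/6)² = 2.778
te_H = (6 + 4·9 + 24)/6 = 66/6 = 11; σ²_H = ((24−6)/6)² = 9.000
te_I = (2 + 4·4 + 6)/6 = 24/6 = 4; σ²_I = ((6−2)/6)² = 0.444

Forward pass:
ES_A = 0; EF_A = 12
ES_B = 0; EF_B = 3
ES_C = 0; EF_C = 3
ES_D = 3; EF_D = 3+4 = 7
ES_E = max(EF_A=12, EF_C=3) = 12; EF_E = 12+5 = 17
ES_F = max(EF_C=3, EF_D=7) = 7; EF_F = 7+9 = 16
ES_G = 3; EF_G = 3+13 = 16
ES_H = max(EF_A=12, EF_B=3) = 12; EF_H = 12+11 = 23
ES_I = max(EF_B=3, EF_D=7, EF_E=17, EF_F=16, EF_G=16, EF_H=23) = 23; EF_I = 23+4 = 27
Expected project duration μ = 27 days. Critical path: A → H → I.

Variance along critical path = 0.444 + 9.000 + 0.444 = 9.889
σ = √9.889 = 3.145 days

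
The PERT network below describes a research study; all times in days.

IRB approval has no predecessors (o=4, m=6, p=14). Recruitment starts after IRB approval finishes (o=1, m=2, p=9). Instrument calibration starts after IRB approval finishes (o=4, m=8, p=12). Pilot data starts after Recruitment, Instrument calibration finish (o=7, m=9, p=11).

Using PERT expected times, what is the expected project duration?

24 days

te_IRB approval = (4 + 4·6 + 14)/6 = 42/6 = 7
te_Recruitment = (1 + 4·2 + 9)/6 = 18/6 = 3
te_Instrument calibration = (4 + 4·8 + 12)/6 = 48/6 = 8
te_Pilot data = (7 + 4·9 + 11)/6 = 54/6 = 9

Forward pass:
ES_IRB approval = 0; EF_IRB approval = 7
ES_Recruitment = 7; EF_Recruitment = 7+3 = 10
ES_Instrument calibration = 7; EF_Instrument calibration = 7+8 = 15
ES_Pilot data = max(EF_Recruitment=10, EF_Instrument calibration=15) = 15; EF_Pilot data = 15+9 = 24
Expected project duration μ = 24 days. Critical path: IRB approval → Instrument calibration → Pilot data.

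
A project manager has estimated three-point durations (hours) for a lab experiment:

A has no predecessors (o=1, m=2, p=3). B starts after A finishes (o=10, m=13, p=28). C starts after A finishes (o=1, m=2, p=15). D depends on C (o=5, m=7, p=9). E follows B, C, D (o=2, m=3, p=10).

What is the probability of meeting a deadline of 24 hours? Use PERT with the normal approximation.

0.818

te_A = (1 + 4·2 + 3)/6 = 12/6 = 2; σ²_A = ((3−1)/6)² = 0.111
te_B = (10 + 4·13 + 28)/6 = 90/6 = 15; σ²_B = ((28−10)/6)² = 9.000
te_C = (1 + 4·2 + 15)/6 = 24/6 = 4; σ²_C = ((15−1)/6)² = 5.444
te_D = (5 + 4·7 + 9)/6 = 42/6 = 7; σ²_D = ((9−5)/6)² = 0.444
te_E = (2 + 4·3 + 10)/6 = 24/6 = 4; σ²_E = ((10−2)/6)² = 1.778

Forward pass:
ES_A = 0; EF_A = 2
ES_B = 2; EF_B = 2+15 = 17
ES_C = 2; EF_C = 2+4 = 6
ES_D = 6; EF_D = 6+7 = 13
ES_E = max(EF_B=17, EF_C=6, EF_D=13) = 17; EF_E = 17+4 = 21
Expected project duration μ = 21 hours. Critical path: A → B → E.

Variance along critical path = 0.111 + 9.000 + 1.778 = 10.889; σ = √10.889 = 3.300 hours.
Z = (24 − 21) / 3.300 = 0.909
P(T ≤ 24) = Φ(0.909) ≈ 0.818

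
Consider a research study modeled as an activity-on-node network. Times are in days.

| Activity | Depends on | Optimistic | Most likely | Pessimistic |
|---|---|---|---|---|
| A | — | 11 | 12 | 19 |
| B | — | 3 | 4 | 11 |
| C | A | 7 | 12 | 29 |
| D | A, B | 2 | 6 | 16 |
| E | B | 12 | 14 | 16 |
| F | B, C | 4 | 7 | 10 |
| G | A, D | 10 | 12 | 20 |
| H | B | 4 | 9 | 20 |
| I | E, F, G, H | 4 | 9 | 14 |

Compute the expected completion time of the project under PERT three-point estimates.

te_A = (11 + 4·12 + 19)/6 = 78/6 = 13
te_B = (3 + 4·4 + 11)/6 = 30/6 = 5
te_C = (7 + 4·12 + 29)/6 = 84/6 = 14
te_D = (2 + 4·6 + 16)/6 = 42/6 = 7
te_E = (12 + 4·14 + 16)/6 = 84/6 = 14
te_F = (4 + 4·7 + 10)/6 = 42/6 = 7
te_G = (10 + 4·12 + 20)/6 = 78/6 = 13
te_H = (4 + 4·9 + 20)/6 = 60/6 = 10
te_I = (4 + 4·9 + 14)/6 = 54/6 = 9

Forward pass:
ES_A = 0; EF_A = 13
ES_B = 0; EF_B = 5
ES_C = 13; EF_C = 13+14 = 27
ES_D = max(EF_A=13, EF_B=5) = 13; EF_D = 13+7 = 20
ES_E = 5; EF_E = 5+14 = 19
ES_F = max(EF_B=5, EF_C=27) = 27; EF_F = 27+7 = 34
ES_G = max(EF_A=13, EF_D=20) = 20; EF_G = 20+13 = 33
ES_H = 5; EF_H = 5+10 = 15
ES_I = max(EF_E=19, EF_F=34, EF_G=33, EF_H=15) = 34; EF_I = 34+9 = 43
Expected project duration μ = 43 days. Critical path: A → C → F → I.

43 days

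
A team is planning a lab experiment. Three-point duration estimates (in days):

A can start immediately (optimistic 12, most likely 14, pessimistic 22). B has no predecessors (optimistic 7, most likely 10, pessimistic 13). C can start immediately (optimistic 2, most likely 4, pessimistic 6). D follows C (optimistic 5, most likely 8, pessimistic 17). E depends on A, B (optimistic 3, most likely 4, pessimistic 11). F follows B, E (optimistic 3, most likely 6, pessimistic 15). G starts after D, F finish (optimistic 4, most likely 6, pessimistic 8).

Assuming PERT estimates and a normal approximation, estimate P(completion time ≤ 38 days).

0.952

te_A = (12 + 4·14 + 22)/6 = 90/6 = 15; σ²_A = ((22−12)/6)² = 2.778
te_B = (7 + 4·10 + 13)/6 = 60/6 = 10; σ²_B = ((13−7)/6)² = 1.000
te_C = (2 + 4·4 + 6)/6 = 24/6 = 4; σ²_C = ((6−2)/6)² = 0.444
te_D = (5 + 4·8 + 17)/6 = 54/6 = 9; σ²_D = ((17−5)/6)² = 4.000
te_E = (3 + 4·4 + 11)/6 = 30/6 = 5; σ²_E = ((11−3)/6)² = 1.778
te_F = (3 + 4·6 + 15)/6 = 42/6 = 7; σ²_F = ((15−3)/6)² = 4.000
te_G = (4 + 4·6 + 8)/6 = 36/6 = 6; σ²_G = ((8−4)/6)² = 0.444

Forward pass:
ES_A = 0; EF_A = 15
ES_B = 0; EF_B = 10
ES_C = 0; EF_C = 4
ES_D = 4; EF_D = 4+9 = 13
ES_E = max(EF_A=15, EF_B=10) = 15; EF_E = 15+5 = 20
ES_F = max(EF_B=10, EF_E=20) = 20; EF_F = 20+7 = 27
ES_G = max(EF_D=13, EF_F=27) = 27; EF_G = 27+6 = 33
Expected project duration μ = 33 days. Critical path: A → E → F → G.

Variance along critical path = 2.778 + 1.778 + 4.000 + 0.444 = 9.000; σ = √9.000 = 3.000 days.
Z = (38 − 33) / 3.000 = 1.667
P(T ≤ 38) = Φ(1.667) ≈ 0.952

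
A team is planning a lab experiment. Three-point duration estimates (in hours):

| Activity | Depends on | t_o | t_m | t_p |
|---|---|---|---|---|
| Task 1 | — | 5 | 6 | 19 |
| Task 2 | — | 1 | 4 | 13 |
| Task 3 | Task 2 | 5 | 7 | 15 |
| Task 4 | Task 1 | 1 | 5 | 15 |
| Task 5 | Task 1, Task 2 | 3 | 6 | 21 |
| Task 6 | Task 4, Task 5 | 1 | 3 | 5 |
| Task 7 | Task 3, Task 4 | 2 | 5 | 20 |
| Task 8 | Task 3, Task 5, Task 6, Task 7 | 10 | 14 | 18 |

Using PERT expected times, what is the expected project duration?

35 hours

te_Task 1 = (5 + 4·6 + 19)/6 = 48/6 = 8
te_Task 2 = (1 + 4·4 + 13)/6 = 30/6 = 5
te_Task 3 = (5 + 4·7 + 15)/6 = 48/6 = 8
te_Task 4 = (1 + 4·5 + 15)/6 = 36/6 = 6
te_Task 5 = (3 + 4·6 + 21)/6 = 48/6 = 8
te_Task 6 = (1 + 4·3 + 5)/6 = 18/6 = 3
te_Task 7 = (2 + 4·5 + 20)/6 = 42/6 = 7
te_Task 8 = (10 + 4·14 + 18)/6 = 84/6 = 14

Forward pass:
ES_Task 1 = 0; EF_Task 1 = 8
ES_Task 2 = 0; EF_Task 2 = 5
ES_Task 3 = 5; EF_Task 3 = 5+8 = 13
ES_Task 4 = 8; EF_Task 4 = 8+6 = 14
ES_Task 5 = max(EF_Task 1=8, EF_Task 2=5) = 8; EF_Task 5 = 8+8 = 16
ES_Task 6 = max(EF_Task 4=14, EF_Task 5=16) = 16; EF_Task 6 = 16+3 = 19
ES_Task 7 = max(EF_Task 3=13, EF_Task 4=14) = 14; EF_Task 7 = 14+7 = 21
ES_Task 8 = max(EF_Task 3=13, EF_Task 5=16, EF_Task 6=19, EF_Task 7=21) = 21; EF_Task 8 = 21+14 = 35
Expected project duration μ = 35 hours. Critical path: Task 1 → Task 4 → Task 7 → Task 8.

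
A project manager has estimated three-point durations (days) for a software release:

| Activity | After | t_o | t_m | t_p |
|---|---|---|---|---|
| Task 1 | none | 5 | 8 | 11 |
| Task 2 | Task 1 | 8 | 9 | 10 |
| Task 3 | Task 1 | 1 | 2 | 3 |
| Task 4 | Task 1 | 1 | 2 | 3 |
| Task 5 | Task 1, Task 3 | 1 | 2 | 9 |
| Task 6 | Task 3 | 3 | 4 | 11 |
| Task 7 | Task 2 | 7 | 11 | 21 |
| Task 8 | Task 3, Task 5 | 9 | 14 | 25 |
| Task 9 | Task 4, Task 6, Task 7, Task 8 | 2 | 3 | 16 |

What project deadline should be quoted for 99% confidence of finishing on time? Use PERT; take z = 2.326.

42.1 days

te_Task 1 = (5 + 4·8 + 11)/6 = 48/6 = 8; σ²_Task 1 = ((11−5)/6)² = 1.000
te_Task 2 = (8 + 4·9 + 10)/6 = 54/6 = 9; σ²_Task 2 = ((10−8)/6)² = 0.111
te_Task 3 = (1 + 4·2 + 3)/6 = 12/6 = 2; σ²_Task 3 = ((3−1)/6)² = 0.111
te_Task 4 = (1 + 4·2 + 3)/6 = 12/6 = 2; σ²_Task 4 = ((3−1)/6)² = 0.111
te_Task 5 = (1 + 4·2 + 9)/6 = 18/6 = 3; σ²_Task 5 = ((9−1)/6)² = 1.778
te_Task 6 = (3 + 4·4 + 11)/6 = 30/6 = 5; σ²_Task 6 = ((11−3)/6)² = 1.778
te_Task 7 = (7 + 4·11 + 21)/6 = 72/6 = 12; σ²_Task 7 = ((21−7)/6)² = 5.444
te_Task 8 = (9 + 4·14 + 25)/6 = 90/6 = 15; σ²_Task 8 = ((25−9)/6)² = 7.111
te_Task 9 = (2 + 4·3 + 16)/6 = 30/6 = 5; σ²_Task 9 = ((16−2)/6)² = 5.444

Forward pass:
ES_Task 1 = 0; EF_Task 1 = 8
ES_Task 2 = 8; EF_Task 2 = 8+9 = 17
ES_Task 3 = 8; EF_Task 3 = 8+2 = 10
ES_Task 4 = 8; EF_Task 4 = 8+2 = 10
ES_Task 5 = max(EF_Task 1=8, EF_Task 3=10) = 10; EF_Task 5 = 10+3 = 13
ES_Task 6 = 10; EF_Task 6 = 10+5 = 15
ES_Task 7 = 17; EF_Task 7 = 17+12 = 29
ES_Task 8 = max(EF_Task 3=10, EF_Task 5=13) = 13; EF_Task 8 = 13+15 = 28
ES_Task 9 = max(EF_Task 4=10, EF_Task 6=15, EF_Task 7=29, EF_Task 8=28) = 29; EF_Task 9 = 29+5 = 34
Expected project duration μ = 34 days. Critical path: Task 1 → Task 2 → Task 7 → Task 9.

Variance along critical path = 1.000 + 0.111 + 5.444 + 5.444 = 12.000; σ = 3.464 days.
D = μ + z·σ = 34 + 2.326·3.464 = 42.1 days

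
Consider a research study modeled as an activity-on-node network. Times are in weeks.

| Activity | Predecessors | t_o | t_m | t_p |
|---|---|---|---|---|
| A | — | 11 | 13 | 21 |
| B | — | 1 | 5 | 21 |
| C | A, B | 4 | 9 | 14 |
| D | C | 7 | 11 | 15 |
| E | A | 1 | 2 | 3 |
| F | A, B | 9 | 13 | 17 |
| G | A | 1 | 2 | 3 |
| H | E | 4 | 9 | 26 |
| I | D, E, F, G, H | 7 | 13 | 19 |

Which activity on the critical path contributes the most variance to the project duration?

I

te_A = (11 + 4·13 + 21)/6 = 84/6 = 14; σ²_A = ((21−11)/6)² = 2.778
te_B = (1 + 4·5 + 21)/6 = 42/6 = 7; σ²_B = ((21−1)/6)² = 11.111
te_C = (4 + 4·9 + 14)/6 = 54/6 = 9; σ²_C = ((14−4)/6)² = 2.778
te_D = (7 + 4·11 + 15)/6 = 66/6 = 11; σ²_D = ((15−7)/6)² = 1.778
te_E = (1 + 4·2 + 3)/6 = 12/6 = 2; σ²_E = ((3−1)/6)² = 0.111
te_F = (9 + 4·13 + 17)/6 = 78/6 = 13; σ²_F = ((17−9)/6)² = 1.778
te_G = (1 + 4·2 + 3)/6 = 12/6 = 2; σ²_G = ((3−1)/6)² = 0.111
te_H = (4 + 4·9 + 26)/6 = 66/6 = 11; σ²_H = ((26−4)/6)² = 13.444
te_I = (7 + 4·13 + 19)/6 = 78/6 = 13; σ²_I = ((19−7)/6)² = 4.000

Forward pass:
ES_A = 0; EF_A = 14
ES_B = 0; EF_B = 7
ES_C = max(EF_A=14, EF_B=7) = 14; EF_C = 14+9 = 23
ES_D = 23; EF_D = 23+11 = 34
ES_E = 14; EF_E = 14+2 = 16
ES_F = max(EF_A=14, EF_B=7) = 14; EF_F = 14+13 = 27
ES_G = 14; EF_G = 14+2 = 16
ES_H = 16; EF_H = 16+11 = 27
ES_I = max(EF_D=34, EF_E=16, EF_F=27, EF_G=16, EF_H=27) = 34; EF_I = 34+13 = 47
Expected project duration μ = 47 weeks. Critical path: A → C → D → I.

Variances on critical path: σ²_A=2.778, σ²_C=2.778, σ²_D=1.778, σ²_I=4.000.
Largest is σ²_I = 4.000.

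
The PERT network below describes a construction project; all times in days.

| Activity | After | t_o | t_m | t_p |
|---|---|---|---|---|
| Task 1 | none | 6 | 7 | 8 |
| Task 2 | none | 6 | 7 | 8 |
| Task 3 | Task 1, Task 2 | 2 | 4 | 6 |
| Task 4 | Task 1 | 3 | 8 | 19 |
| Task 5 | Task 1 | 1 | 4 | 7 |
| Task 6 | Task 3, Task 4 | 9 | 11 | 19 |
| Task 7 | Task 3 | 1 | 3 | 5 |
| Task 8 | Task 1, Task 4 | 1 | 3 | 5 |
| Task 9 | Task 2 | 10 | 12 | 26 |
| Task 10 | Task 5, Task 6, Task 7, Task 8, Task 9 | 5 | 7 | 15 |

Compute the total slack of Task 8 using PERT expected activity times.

9 days

te_Task 1 = (6 + 4·7 + 8)/6 = 42/6 = 7
te_Task 2 = (6 + 4·7 + 8)/6 = 42/6 = 7
te_Task 3 = (2 + 4·4 + 6)/6 = 24/6 = 4
te_Task 4 = (3 + 4·8 + 19)/6 = 54/6 = 9
te_Task 5 = (1 + 4·4 + 7)/6 = 24/6 = 4
te_Task 6 = (9 + 4·11 + 19)/6 = 72/6 = 12
te_Task 7 = (1 + 4·3 + 5)/6 = 18/6 = 3
te_Task 8 = (1 + 4·3 + 5)/6 = 18/6 = 3
te_Task 9 = (10 + 4·12 + 26)/6 = 84/6 = 14
te_Task 10 = (5 + 4·7 + 15)/6 = 48/6 = 8

Forward pass:
ES_Task 1 = 0; EF_Task 1 = 7
ES_Task 2 = 0; EF_Task 2 = 7
ES_Task 3 = max(EF_Task 1=7, EF_Task 2=7) = 7; EF_Task 3 = 7+4 = 11
ES_Task 4 = 7; EF_Task 4 = 7+9 = 16
ES_Task 5 = 7; EF_Task 5 = 7+4 = 11
ES_Task 6 = max(EF_Task 3=11, EF_Task 4=16) = 16; EF_Task 6 = 16+12 = 28
ES_Task 7 = 11; EF_Task 7 = 11+3 = 14
ES_Task 8 = max(EF_Task 1=7, EF_Task 4=16) = 16; EF_Task 8 = 16+3 = 19
ES_Task 9 = 7; EF_Task 9 = 7+14 = 21
ES_Task 10 = max(EF_Task 5=11, EF_Task 6=28, EF_Task 7=14, EF_Task 8=19, EF_Task 9=21) = 28; EF_Task 10 = 28+8 = 36
Expected project duration μ = 36 days. Critical path: Task 1 → Task 4 → Task 6 → Task 10.

Backward pass:
LF_Task 10 = 36; LS_Task 10 = 36−8 = 28
LF_Task 9 = LS_Task 10 = 28; LS_Task 9 = 28−14 = 14
LF_Task 8 = LS_Task 10 = 28; LS_Task 8 = 28−3 = 25
LF_Task 7 = LS_Task 10 = 28; LS_Task 7 = 28−3 = 25
LF_Task 6 = LS_Task 10 = 28; LS_Task 6 = 28−12 = 16
LF_Task 5 = LS_Task 10 = 28; LS_Task 5 = 28−4 = 24
LF_Task 4 = min(LS_Task 6=16, LS_Task 8=25) = 16; LS_Task 4 = 16−9 = 7
LF_Task 3 = min(LS_Task 6=16, LS_Task 7=25) = 16; LS_Task 3 = 16−4 = 12
LF_Task 2 = min(LS_Task 3=12, LS_Task 9=14) = 12; LS_Task 2 = 12−7 = 5
LF_Task 1 = min(LS_Task 3=12, LS_Task 4=7, LS_Task 5=24, LS_Task 8=25) = 7; LS_Task 1 = 7−7 = 0
Slack_Task 8 = LS_Task 8 − ES_Task 8 = 25 − 16 = 9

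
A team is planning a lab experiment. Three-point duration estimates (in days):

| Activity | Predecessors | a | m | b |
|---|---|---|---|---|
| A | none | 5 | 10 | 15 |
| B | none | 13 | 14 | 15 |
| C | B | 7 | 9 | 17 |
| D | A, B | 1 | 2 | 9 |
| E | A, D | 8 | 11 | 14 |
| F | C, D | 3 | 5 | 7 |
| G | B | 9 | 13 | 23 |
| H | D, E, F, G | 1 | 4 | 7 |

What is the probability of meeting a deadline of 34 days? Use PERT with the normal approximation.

0.685

te_A = (5 + 4·10 + 15)/6 = 60/6 = 10; σ²_A = ((15−5)/6)² = 2.778
te_B = (13 + 4·14 + 15)/6 = 84/6 = 14; σ²_B = ((15−13)/6)² = 0.111
te_C = (7 + 4·9 + 17)/6 = 60/6 = 10; σ²_C = ((17−7)/6)² = 2.778
te_D = (1 + 4·2 + 9)/6 = 18/6 = 3; σ²_D = ((9−1)/6)² = 1.778
te_E = (8 + 4·11 + 14)/6 = 66/6 = 11; σ²_E = ((14−8)/6)² = 1.000
te_F = (3 + 4·5 + 7)/6 = 30/6 = 5; σ²_F = ((7−3)/6)² = 0.444
te_G = (9 + 4·13 + 23)/6 = 84/6 = 14; σ²_G = ((23−9)/6)² = 5.444
te_H = (1 + 4·4 + 7)/6 = 24/6 = 4; σ²_H = ((7−1)/6)² = 1.000

Forward pass:
ES_A = 0; EF_A = 10
ES_B = 0; EF_B = 14
ES_C = 14; EF_C = 14+10 = 24
ES_D = max(EF_A=10, EF_B=14) = 14; EF_D = 14+3 = 17
ES_E = max(EF_A=10, EF_D=17) = 17; EF_E = 17+11 = 28
ES_F = max(EF_C=24, EF_D=17) = 24; EF_F = 24+5 = 29
ES_G = 14; EF_G = 14+14 = 28
ES_H = max(EF_D=17, EF_E=28, EF_F=29, EF_G=28) = 29; EF_H = 29+4 = 33
Expected project duration μ = 33 days. Critical path: B → C → F → H.

Variance along critical path = 0.111 + 2.778 + 0.444 + 1.000 = 4.333; σ = √4.333 = 2.082 days.
Z = (34 − 33) / 2.082 = 0.480
P(T ≤ 34) = Φ(0.480) ≈ 0.685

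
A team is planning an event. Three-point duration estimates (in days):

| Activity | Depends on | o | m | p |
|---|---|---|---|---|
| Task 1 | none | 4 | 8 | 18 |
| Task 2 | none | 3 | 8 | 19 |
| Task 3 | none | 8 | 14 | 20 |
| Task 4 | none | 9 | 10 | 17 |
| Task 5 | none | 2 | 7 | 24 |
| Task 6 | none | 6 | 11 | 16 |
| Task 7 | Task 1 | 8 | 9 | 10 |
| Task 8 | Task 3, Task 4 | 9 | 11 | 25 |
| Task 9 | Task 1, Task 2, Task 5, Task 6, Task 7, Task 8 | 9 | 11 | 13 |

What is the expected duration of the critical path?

38 days

te_Task 1 = (4 + 4·8 + 18)/6 = 54/6 = 9
te_Task 2 = (3 + 4·8 + 19)/6 = 54/6 = 9
te_Task 3 = (8 + 4·14 + 20)/6 = 84/6 = 14
te_Task 4 = (9 + 4·10 + 17)/6 = 66/6 = 11
te_Task 5 = (2 + 4·7 + 24)/6 = 54/6 = 9
te_Task 6 = (6 + 4·11 + 16)/6 = 66/6 = 11
te_Task 7 = (8 + 4·9 + 10)/6 = 54/6 = 9
te_Task 8 = (9 + 4·11 + 25)/6 = 78/6 = 13
te_Task 9 = (9 + 4·11 + 13)/6 = 66/6 = 11

Forward pass:
ES_Task 1 = 0; EF_Task 1 = 9
ES_Task 2 = 0; EF_Task 2 = 9
ES_Task 3 = 0; EF_Task 3 = 14
ES_Task 4 = 0; EF_Task 4 = 11
ES_Task 5 = 0; EF_Task 5 = 9
ES_Task 6 = 0; EF_Task 6 = 11
ES_Task 7 = 9; EF_Task 7 = 9+9 = 18
ES_Task 8 = max(EF_Task 3=14, EF_Task 4=11) = 14; EF_Task 8 = 14+13 = 27
ES_Task 9 = max(EF_Task 1=9, EF_Task 2=9, EF_Task 5=9, EF_Task 6=11, EF_Task 7=18, EF_Task 8=27) = 27; EF_Task 9 = 27+11 = 38
Expected project duration μ = 38 days. Critical path: Task 3 → Task 8 → Task 9.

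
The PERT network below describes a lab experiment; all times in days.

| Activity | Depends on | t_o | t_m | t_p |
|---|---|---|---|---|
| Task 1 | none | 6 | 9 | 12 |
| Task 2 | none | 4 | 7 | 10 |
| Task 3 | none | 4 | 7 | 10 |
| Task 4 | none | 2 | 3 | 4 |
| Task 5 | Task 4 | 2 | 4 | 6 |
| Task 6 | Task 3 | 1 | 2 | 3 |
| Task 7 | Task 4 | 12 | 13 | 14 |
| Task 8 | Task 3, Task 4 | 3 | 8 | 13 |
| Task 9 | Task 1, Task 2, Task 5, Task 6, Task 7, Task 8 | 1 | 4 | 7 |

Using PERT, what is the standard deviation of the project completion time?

te_Task 1 = (6 + 4·9 + 12)/6 = 54/6 = 9; σ²_Task 1 = ((12−6)/6)² = 1.000
te_Task 2 = (4 + 4·7 + 10)/6 = 42/6 = 7; σ²_Task 2 = ((10−4)/6)² = 1.000
te_Task 3 = (4 + 4·7 + 10)/6 = 42/6 = 7; σ²_Task 3 = ((10−4)/6)² = 1.000
te_Task 4 = (2 + 4·3 + 4)/6 = 18/6 = 3; σ²_Task 4 = ((4−2)/6)² = 0.111
te_Task 5 = (2 + 4·4 + 6)/6 = 24/6 = 4; σ²_Task 5 = ((6−2)/6)² = 0.444
te_Task 6 = (1 + 4·2 + 3)/6 = 12/6 = 2; σ²_Task 6 = ((3−1)/6)² = 0.111
te_Task 7 = (12 + 4·13 + 14)/6 = 78/6 = 13; σ²_Task 7 = ((14−12)/6)² = 0.111
te_Task 8 = (3 + 4·8 + 13)/6 = 48/6 = 8; σ²_Task 8 = ((13−3)/6)² = 2.778
te_Task 9 = (1 + 4·4 + 7)/6 = 24/6 = 4; σ²_Task 9 = ((7−1)/6)² = 1.000

Forward pass:
ES_Task 1 = 0; EF_Task 1 = 9
ES_Task 2 = 0; EF_Task 2 = 7
ES_Task 3 = 0; EF_Task 3 = 7
ES_Task 4 = 0; EF_Task 4 = 3
ES_Task 5 = 3; EF_Task 5 = 3+4 = 7
ES_Task 6 = 7; EF_Task 6 = 7+2 = 9
ES_Task 7 = 3; EF_Task 7 = 3+13 = 16
ES_Task 8 = max(EF_Task 3=7, EF_Task 4=3) = 7; EF_Task 8 = 7+8 = 15
ES_Task 9 = max(EF_Task 1=9, EF_Task 2=7, EF_Task 5=7, EF_Task 6=9, EF_Task 7=16, EF_Task 8=15) = 16; EF_Task 9 = 16+4 = 20
Expected project duration μ = 20 days. Critical path: Task 4 → Task 7 → Task 9.

Variance along critical path = 0.111 + 0.111 + 1.000 = 1.222
σ = √1.222 = 1.106 days

1.11 days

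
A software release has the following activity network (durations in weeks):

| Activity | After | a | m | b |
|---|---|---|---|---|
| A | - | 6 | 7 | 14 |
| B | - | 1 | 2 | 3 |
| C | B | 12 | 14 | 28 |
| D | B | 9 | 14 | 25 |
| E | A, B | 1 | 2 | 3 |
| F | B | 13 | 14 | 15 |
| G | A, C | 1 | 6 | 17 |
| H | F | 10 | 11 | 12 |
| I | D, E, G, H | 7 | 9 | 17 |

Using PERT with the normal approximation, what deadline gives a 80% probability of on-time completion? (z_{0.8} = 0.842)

te_A = (6 + 4·7 + 14)/6 = 48/6 = 8; σ²_A = ((14−6)/6)² = 1.778
te_B = (1 + 4·2 + 3)/6 = 12/6 = 2; σ²_B = ((3−1)/6)² = 0.111
te_C = (12 + 4·14 + 28)/6 = 96/6 = 16; σ²_C = ((28−12)/6)² = 7.111
te_D = (9 + 4·14 + 25)/6 = 90/6 = 15; σ²_D = ((25−9)/6)² = 7.111
te_E = (1 + 4·2 + 3)/6 = 12/6 = 2; σ²_E = ((3−1)/6)² = 0.111
te_F = (13 + 4·14 + 15)/6 = 84/6 = 14; σ²_F = ((15−13)/6)² = 0.111
te_G = (1 + 4·6 + 17)/6 = 42/6 = 7; σ²_G = ((17−1)/6)² = 7.111
te_H = (10 + 4·11 + 12)/6 = 66/6 = 11; σ²_H = ((12−10)/6)² = 0.111
te_I = (7 + 4·9 + 17)/6 = 60/6 = 10; σ²_I = ((17−7)/6)² = 2.778

Forward pass:
ES_A = 0; EF_A = 8
ES_B = 0; EF_B = 2
ES_C = 2; EF_C = 2+16 = 18
ES_D = 2; EF_D = 2+15 = 17
ES_E = max(EF_A=8, EF_B=2) = 8; EF_E = 8+2 = 10
ES_F = 2; EF_F = 2+14 = 16
ES_G = max(EF_A=8, EF_C=18) = 18; EF_G = 18+7 = 25
ES_H = 16; EF_H = 16+11 = 27
ES_I = max(EF_D=17, EF_E=10, EF_G=25, EF_H=27) = 27; EF_I = 27+10 = 37
Expected project duration μ = 37 weeks. Critical path: B → F → H → I.

Variance along critical path = 0.111 + 0.111 + 0.111 + 2.778 = 3.111; σ = 1.764 weeks.
D = μ + z·σ = 37 + 0.842·1.764 = 38.5 weeks

38.5 weeks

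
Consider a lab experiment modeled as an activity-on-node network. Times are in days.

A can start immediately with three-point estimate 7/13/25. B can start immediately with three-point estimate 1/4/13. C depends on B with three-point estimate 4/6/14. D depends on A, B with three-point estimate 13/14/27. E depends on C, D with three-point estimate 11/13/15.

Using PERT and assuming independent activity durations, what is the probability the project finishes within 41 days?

te_A = (7 + 4·13 + 25)/6 = 84/6 = 14; σ²_A = ((25−7)/6)² = 9.000
te_B = (1 + 4·4 + 13)/6 = 30/6 = 5; σ²_B = ((13−1)/6)² = 4.000
te_C = (4 + 4·6 + 14)/6 = 42/6 = 7; σ²_C = ((14−4)/6)² = 2.778
te_D = (13 + 4·14 + 27)/6 = 96/6 = 16; σ²_D = ((27−13)/6)² = 5.444
te_E = (11 + 4·13 + 15)/6 = 78/6 = 13; σ²_E = ((15−11)/6)² = 0.444

Forward pass:
ES_A = 0; EF_A = 14
ES_B = 0; EF_B = 5
ES_C = 5; EF_C = 5+7 = 12
ES_D = max(EF_A=14, EF_B=5) = 14; EF_D = 14+16 = 30
ES_E = max(EF_C=12, EF_D=30) = 30; EF_E = 30+13 = 43
Expected project duration μ = 43 days. Critical path: A → D → E.

Variance along critical path = 9.000 + 5.444 + 0.444 = 14.889; σ = √14.889 = 3.859 days.
Z = (41 − 43) / 3.859 = -0.518
P(T ≤ 41) = Φ(-0.518) ≈ 0.302

0.302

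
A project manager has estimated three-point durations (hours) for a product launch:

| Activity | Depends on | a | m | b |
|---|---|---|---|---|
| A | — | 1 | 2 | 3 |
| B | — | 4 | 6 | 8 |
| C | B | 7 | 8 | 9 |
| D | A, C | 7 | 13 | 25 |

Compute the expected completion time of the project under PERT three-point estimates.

28 hours

te_A = (1 + 4·2 + 3)/6 = 12/6 = 2
te_B = (4 + 4·6 + 8)/6 = 36/6 = 6
te_C = (7 + 4·8 + 9)/6 = 48/6 = 8
te_D = (7 + 4·13 + 25)/6 = 84/6 = 14

Forward pass:
ES_A = 0; EF_A = 2
ES_B = 0; EF_B = 6
ES_C = 6; EF_C = 6+8 = 14
ES_D = max(EF_A=2, EF_C=14) = 14; EF_D = 14+14 = 28
Expected project duration μ = 28 hours. Critical path: B → C → D.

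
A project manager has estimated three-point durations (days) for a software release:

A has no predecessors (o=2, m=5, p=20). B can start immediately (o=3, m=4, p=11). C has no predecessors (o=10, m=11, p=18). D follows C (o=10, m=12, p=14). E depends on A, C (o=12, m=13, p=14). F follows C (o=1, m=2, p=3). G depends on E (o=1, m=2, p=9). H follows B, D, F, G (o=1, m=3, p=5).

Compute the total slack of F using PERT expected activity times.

14 days

te_A = (2 + 4·5 + 20)/6 = 42/6 = 7
te_B = (3 + 4·4 + 11)/6 = 30/6 = 5
te_C = (10 + 4·11 + 18)/6 = 72/6 = 12
te_D = (10 + 4·12 + 14)/6 = 72/6 = 12
te_E = (12 + 4·13 + 14)/6 = 78/6 = 13
te_F = (1 + 4·2 + 3)/6 = 12/6 = 2
te_G = (1 + 4·2 + 9)/6 = 18/6 = 3
te_H = (1 + 4·3 + 5)/6 = 18/6 = 3

Forward pass:
ES_A = 0; EF_A = 7
ES_B = 0; EF_B = 5
ES_C = 0; EF_C = 12
ES_D = 12; EF_D = 12+12 = 24
ES_E = max(EF_A=7, EF_C=12) = 12; EF_E = 12+13 = 25
ES_F = 12; EF_F = 12+2 = 14
ES_G = 25; EF_G = 25+3 = 28
ES_H = max(EF_B=5, EF_D=24, EF_F=14, EF_G=28) = 28; EF_H = 28+3 = 31
Expected project duration μ = 31 days. Critical path: C → E → G → H.

Backward pass:
LF_H = 31; LS_H = 31−3 = 28
LF_G = LS_H = 28; LS_G = 28−3 = 25
LF_F = LS_H = 28; LS_F = 28−2 = 26
LF_E = LS_G = 25; LS_E = 25−13 = 12
LF_D = LS_H = 28; LS_D = 28−12 = 16
LF_C = min(LS_D=16, LS_E=12, LS_F=26) = 12; LS_C = 12−12 = 0
LF_B = LS_H = 28; LS_B = 28−5 = 23
LF_A = LS_E = 12; LS_A = 12−7 = 5
Slack_F = LS_F − ES_F = 26 − 12 = 14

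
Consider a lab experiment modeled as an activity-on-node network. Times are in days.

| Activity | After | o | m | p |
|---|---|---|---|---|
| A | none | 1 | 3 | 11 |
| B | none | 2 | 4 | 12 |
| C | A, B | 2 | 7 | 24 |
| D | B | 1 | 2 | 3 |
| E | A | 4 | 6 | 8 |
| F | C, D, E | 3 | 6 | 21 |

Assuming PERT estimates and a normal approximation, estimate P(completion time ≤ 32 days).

0.977

te_A = (1 + 4·3 + 11)/6 = 24/6 = 4; σ²_A = ((11−1)/6)² = 2.778
te_B = (2 + 4·4 + 12)/6 = 30/6 = 5; σ²_B = ((12−2)/6)² = 2.778
te_C = (2 + 4·7 + 24)/6 = 54/6 = 9; σ²_C = ((24−2)/6)² = 13.444
te_D = (1 + 4·2 + 3)/6 = 12/6 = 2; σ²_D = ((3−1)/6)² = 0.111
te_E = (4 + 4·6 + 8)/6 = 36/6 = 6; σ²_E = ((8−4)/6)² = 0.444
te_F = (3 + 4·6 + 21)/6 = 48/6 = 8; σ²_F = ((21−3)/6)² = 9.000

Forward pass:
ES_A = 0; EF_A = 4
ES_B = 0; EF_B = 5
ES_C = max(EF_A=4, EF_B=5) = 5; EF_C = 5+9 = 14
ES_D = 5; EF_D = 5+2 = 7
ES_E = 4; EF_E = 4+6 = 10
ES_F = max(EF_C=14, EF_D=7, EF_E=10) = 14; EF_F = 14+8 = 22
Expected project duration μ = 22 days. Critical path: B → C → F.

Variance along critical path = 2.778 + 13.444 + 9.000 = 25.222; σ = √25.222 = 5.022 days.
Z = (32 − 22) / 5.022 = 1.991
P(T ≤ 32) = Φ(1.991) ≈ 0.977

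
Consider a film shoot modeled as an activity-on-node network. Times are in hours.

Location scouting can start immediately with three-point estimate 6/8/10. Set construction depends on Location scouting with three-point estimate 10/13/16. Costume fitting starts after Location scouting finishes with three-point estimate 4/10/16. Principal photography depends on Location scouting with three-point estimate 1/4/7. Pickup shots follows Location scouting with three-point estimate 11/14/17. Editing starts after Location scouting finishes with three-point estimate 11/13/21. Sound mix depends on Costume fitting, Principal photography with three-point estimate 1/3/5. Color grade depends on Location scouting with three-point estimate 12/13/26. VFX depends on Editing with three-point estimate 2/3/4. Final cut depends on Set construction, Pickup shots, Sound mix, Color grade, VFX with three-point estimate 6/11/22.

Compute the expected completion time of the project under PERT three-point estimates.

te_Location scouting = (6 + 4·8 + 10)/6 = 48/6 = 8
te_Set construction = (10 + 4·13 + 16)/6 = 78/6 = 13
te_Costume fitting = (4 + 4·10 + 16)/6 = 60/6 = 10
te_Principal photography = (1 + 4·4 + 7)/6 = 24/6 = 4
te_Pickup shots = (11 + 4·14 + 17)/6 = 84/6 = 14
te_Editing = (11 + 4·13 + 21)/6 = 84/6 = 14
te_Sound mix = (1 + 4·3 + 5)/6 = 18/6 = 3
te_Color grade = (12 + 4·13 + 26)/6 = 90/6 = 15
te_VFX = (2 + 4·3 + 4)/6 = 18/6 = 3
te_Final cut = (6 + 4·11 + 22)/6 = 72/6 = 12

Forward pass:
ES_Location scouting = 0; EF_Location scouting = 8
ES_Set construction = 8; EF_Set construction = 8+13 = 21
ES_Costume fitting = 8; EF_Costume fitting = 8+10 = 18
ES_Principal photography = 8; EF_Principal photography = 8+4 = 12
ES_Pickup shots = 8; EF_Pickup shots = 8+14 = 22
ES_Editing = 8; EF_Editing = 8+14 = 22
ES_Sound mix = max(EF_Costume fitting=18, EF_Principal photography=12) = 18; EF_Sound mix = 18+3 = 21
ES_Color grade = 8; EF_Color grade = 8+15 = 23
ES_VFX = 22; EF_VFX = 22+3 = 25
ES_Final cut = max(EF_Set construction=21, EF_Pickup shots=22, EF_Sound mix=21, EF_Color grade=23, EF_VFX=25) = 25; EF_Final cut = 25+12 = 37
Expected project duration μ = 37 hours. Critical path: Location scouting → Editing → VFX → Final cut.

37 hours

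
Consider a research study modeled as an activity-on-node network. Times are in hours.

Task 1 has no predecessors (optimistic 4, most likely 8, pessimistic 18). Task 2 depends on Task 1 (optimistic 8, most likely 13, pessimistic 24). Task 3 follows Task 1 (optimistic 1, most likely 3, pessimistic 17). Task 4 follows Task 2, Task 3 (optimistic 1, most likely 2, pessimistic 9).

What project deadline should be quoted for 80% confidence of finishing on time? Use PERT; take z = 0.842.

te_Task 1 = (4 + 4·8 + 18)/6 = 54/6 = 9; σ²_Task 1 = ((18−4)/6)² = 5.444
te_Task 2 = (8 + 4·13 + 24)/6 = 84/6 = 14; σ²_Task 2 = ((24−8)/6)² = 7.111
te_Task 3 = (1 + 4·3 + 17)/6 = 30/6 = 5; σ²_Task 3 = ((17−1)/6)² = 7.111
te_Task 4 = (1 + 4·2 + 9)/6 = 18/6 = 3; σ²_Task 4 = ((9−1)/6)² = 1.778

Forward pass:
ES_Task 1 = 0; EF_Task 1 = 9
ES_Task 2 = 9; EF_Task 2 = 9+14 = 23
ES_Task 3 = 9; EF_Task 3 = 9+5 = 14
ES_Task 4 = max(EF_Task 2=23, EF_Task 3=14) = 23; EF_Task 4 = 23+3 = 26
Expected project duration μ = 26 hours. Critical path: Task 1 → Task 2 → Task 4.

Variance along critical path = 5.444 + 7.111 + 1.778 = 14.333; σ = 3.786 hours.
D = μ + z·σ = 26 + 0.842·3.786 = 29.2 hours

29.2 hours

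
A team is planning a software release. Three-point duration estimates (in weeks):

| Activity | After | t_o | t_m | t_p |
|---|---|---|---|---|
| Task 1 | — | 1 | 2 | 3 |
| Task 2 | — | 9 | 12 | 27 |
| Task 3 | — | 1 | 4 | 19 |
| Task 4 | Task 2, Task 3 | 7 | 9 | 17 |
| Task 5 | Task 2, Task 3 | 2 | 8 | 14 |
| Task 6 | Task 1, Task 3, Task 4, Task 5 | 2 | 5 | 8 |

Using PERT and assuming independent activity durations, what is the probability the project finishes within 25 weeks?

0.132

te_Task 1 = (1 + 4·2 + 3)/6 = 12/6 = 2; σ²_Task 1 = ((3−1)/6)² = 0.111
te_Task 2 = (9 + 4·12 + 27)/6 = 84/6 = 14; σ²_Task 2 = ((27−9)/6)² = 9.000
te_Task 3 = (1 + 4·4 + 19)/6 = 36/6 = 6; σ²_Task 3 = ((19−1)/6)² = 9.000
te_Task 4 = (7 + 4·9 + 17)/6 = 60/6 = 10; σ²_Task 4 = ((17−7)/6)² = 2.778
te_Task 5 = (2 + 4·8 + 14)/6 = 48/6 = 8; σ²_Task 5 = ((14−2)/6)² = 4.000
te_Task 6 = (2 + 4·5 + 8)/6 = 30/6 = 5; σ²_Task 6 = ((8−2)/6)² = 1.000

Forward pass:
ES_Task 1 = 0; EF_Task 1 = 2
ES_Task 2 = 0; EF_Task 2 = 14
ES_Task 3 = 0; EF_Task 3 = 6
ES_Task 4 = max(EF_Task 2=14, EF_Task 3=6) = 14; EF_Task 4 = 14+10 = 24
ES_Task 5 = max(EF_Task 2=14, EF_Task 3=6) = 14; EF_Task 5 = 14+8 = 22
ES_Task 6 = max(EF_Task 1=2, EF_Task 3=6, EF_Task 4=24, EF_Task 5=22) = 24; EF_Task 6 = 24+5 = 29
Expected project duration μ = 29 weeks. Critical path: Task 2 → Task 4 → Task 6.

Variance along critical path = 9.000 + 2.778 + 1.000 = 12.778; σ = √12.778 = 3.575 weeks.
Z = (25 − 29) / 3.575 = -1.119
P(T ≤ 25) = Φ(-1.119) ≈ 0.132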